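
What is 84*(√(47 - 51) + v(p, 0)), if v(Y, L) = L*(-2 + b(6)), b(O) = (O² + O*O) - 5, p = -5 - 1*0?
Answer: 168*I ≈ 168.0*I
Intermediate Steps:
p = -5 (p = -5 + 0 = -5)
b(O) = -5 + 2*O² (b(O) = (O² + O²) - 5 = 2*O² - 5 = -5 + 2*O²)
v(Y, L) = 65*L (v(Y, L) = L*(-2 + (-5 + 2*6²)) = L*(-2 + (-5 + 2*36)) = L*(-2 + (-5 + 72)) = L*(-2 + 67) = L*65 = 65*L)
84*(√(47 - 51) + v(p, 0)) = 84*(√(47 - 51) + 65*0) = 84*(√(-4) + 0) = 84*(2*I + 0) = 84*(2*I) = 168*I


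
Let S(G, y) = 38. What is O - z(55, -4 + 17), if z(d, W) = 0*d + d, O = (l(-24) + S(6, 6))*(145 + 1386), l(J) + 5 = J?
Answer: 13724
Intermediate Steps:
l(J) = -5 + J
O = 13779 (O = ((-5 - 24) + 38)*(145 + 1386) = (-29 + 38)*1531 = 9*1531 = 13779)
z(d, W) = d (z(d, W) = 0 + d = d)
O - z(55, -4 + 17) = 13779 - 1*55 = 13779 - 55 = 13724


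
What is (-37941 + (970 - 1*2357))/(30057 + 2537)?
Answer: -19664/16297 ≈ -1.2066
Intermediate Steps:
(-37941 + (970 - 1*2357))/(30057 + 2537) = (-37941 + (970 - 2357))/32594 = (-37941 - 1387)*(1/32594) = -39328*1/32594 = -19664/16297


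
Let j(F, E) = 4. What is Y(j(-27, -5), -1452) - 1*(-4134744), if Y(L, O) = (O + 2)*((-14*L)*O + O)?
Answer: -111662256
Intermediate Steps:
Y(L, O) = (2 + O)*(O - 14*L*O) (Y(L, O) = (2 + O)*(-14*L*O + O) = (2 + O)*(O - 14*L*O))
Y(j(-27, -5), -1452) - 1*(-4134744) = -1452*(2 - 1452 - 28*4 - 14*4*(-1452)) - 1*(-4134744) = -1452*(2 - 1452 - 112 + 81312) + 4134744 = -1452*79750 + 4134744 = -115797000 + 4134744 = -111662256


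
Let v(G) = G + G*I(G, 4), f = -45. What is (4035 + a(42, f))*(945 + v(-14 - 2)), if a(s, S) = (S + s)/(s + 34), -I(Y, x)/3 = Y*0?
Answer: 284884353/76 ≈ 3.7485e+6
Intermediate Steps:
I(Y, x) = 0 (I(Y, x) = -3*Y*0 = -3*0 = 0)
v(G) = G (v(G) = G + G*0 = G + 0 = G)
a(s, S) = (S + s)/(34 + s)
(4035 + a(42, f))*(945 + v(-14 - 2)) = (4035 + (-45 + 42)/(34 + 42))*(945 + (-14 - 2)) = (4035 - 3/76)*(945 - 16) = (4035 + (1/76)*(-3))*929 = (4035 - 3/76)*929 = (306657/76)*929 = 284884353/76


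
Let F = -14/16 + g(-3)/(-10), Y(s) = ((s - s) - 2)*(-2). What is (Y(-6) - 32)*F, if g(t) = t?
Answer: 161/10 ≈ 16.100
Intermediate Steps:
Y(s) = 4 (Y(s) = (0 - 2)*(-2) = -2*(-2) = 4)
F = -23/40 (F = -14/16 - 3/(-10) = -14*1/16 - 3*(-⅒) = -7/8 + 3/10 = -23/40 ≈ -0.57500)
(Y(-6) - 32)*F = (4 - 32)*(-23/40) = -28*(-23/40) = 161/10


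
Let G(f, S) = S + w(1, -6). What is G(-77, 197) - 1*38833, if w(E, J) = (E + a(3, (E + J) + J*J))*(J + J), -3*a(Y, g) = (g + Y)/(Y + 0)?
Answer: -115808/3 ≈ -38603.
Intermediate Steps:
a(Y, g) = -(Y + g)/(3*Y) (a(Y, g) = -(g + Y)/(3*(Y + 0)) = -(Y + g)/(3*Y))
w(E, J) = 2*J*(-1/3 - J/9 - J**2/9 + 8*E/9) (w(E, J) = (E + (1/3)*(-1*3 - ((E + J) + J*J))/3)*(J + J) = (E + (1/3)*(1/3)*(-3 - ((E + J) + J**2)))*(2*J) = (E + (1/3)*(1/3)*(-3 - (E + J + J**2)))*(2*J) = (E + (1/3)*(1/3)*(-3 + (-E - J - J**2)))*(2*J) = (E + (1/3)*(1/3)*(-3 - E - J - J**2))*(2*J) = (E + (-1/3 - E/9 - J/9 - J**2/9))*(2*J) = (-1/3 - J/9 - J**2/9 + 8*E/9)*(2*J) = 2*J*(-1/3 - J/9 - J**2/9 + 8*E/9))
G(f, S) = 100/3 + S (G(f, S) = S + (2/9)*(-6)*(-3 - 1*(-6) - 1*(-6)**2 + 8*1) = S + (2/9)*(-6)*(-3 + 6 - 1*36 + 8) = S + (2/9)*(-6)*(-3 + 6 - 36 + 8) = S + (2/9)*(-6)*(-25) = S + 100/3 = 100/3 + S)
G(-77, 197) - 1*38833 = (100/3 + 197) - 1*38833 = 691/3 - 38833 = -115808/3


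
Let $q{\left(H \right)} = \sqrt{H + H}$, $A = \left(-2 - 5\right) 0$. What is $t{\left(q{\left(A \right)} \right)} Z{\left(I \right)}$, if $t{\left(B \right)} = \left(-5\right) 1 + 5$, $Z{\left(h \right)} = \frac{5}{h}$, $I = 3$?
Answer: $0$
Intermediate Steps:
$A = 0$ ($A = \left(-7\right) 0 = 0$)
$q{\left(H \right)} = \sqrt{2} \sqrt{H}$ ($q{\left(H \right)} = \sqrt{2 H} = \sqrt{2} \sqrt{H}$)
$t{\left(B \right)} = 0$ ($t{\left(B \right)} = -5 + 5 = 0$)
$t{\left(q{\left(A \right)} \right)} Z{\left(I \right)} = 0 \cdot \frac{5}{3} = 0$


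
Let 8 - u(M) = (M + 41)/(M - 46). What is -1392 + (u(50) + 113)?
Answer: -5175/4 ≈ -1293.8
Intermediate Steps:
u(M) = 8 - (41 + M)/(-46 + M) (u(M) = 8 - (M + 41)/(M - 46) = 8 - (41 + M)/(-46 + M))
-1392 + (u(50) + 113) = -1392 + ((-409 + 7*50)/(-46 + 50) + 113) = -1392 + ((-409 + 350)/4 + 113) = -1392 + ((1/4)*(-59) + 113) = -1392 + (-59/4 + 113) = -1392 + 393/4 = -5175/4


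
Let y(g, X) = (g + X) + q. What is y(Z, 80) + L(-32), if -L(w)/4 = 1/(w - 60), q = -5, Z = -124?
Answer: -1126/23 ≈ -48.957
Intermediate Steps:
L(w) = -4/(-60 + w) (L(w) = -4/(w - 60) = -4/(-60 + w))
y(g, X) = -5 + X + g (y(g, X) = (g + X) - 5 = (X + g) - 5 = -5 + X + g)
y(Z, 80) + L(-32) = (-5 + 80 - 124) - 4/(-60 - 32) = -49 - 4/(-92) = -49 - 4*(-1/92) = -49 + 1/23 = -1126/23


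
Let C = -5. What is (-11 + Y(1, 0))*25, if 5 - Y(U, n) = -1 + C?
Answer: 0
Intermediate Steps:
Y(U, n) = 11 (Y(U, n) = 5 - (-1 - 5) = 5 - 1*(-6) = 5 + 6 = 11)
(-11 + Y(1, 0))*25 = (-11 + 11)*25 = 0*25 = 0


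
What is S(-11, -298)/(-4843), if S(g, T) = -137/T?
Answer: -137/1443214 ≈ -9.4927e-5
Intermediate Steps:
S(-11, -298)/(-4843) = -137/(-298)/(-4843) = -137*(-1/298)*(-1/4843) = (137/298)*(-1/4843) = -137/1443214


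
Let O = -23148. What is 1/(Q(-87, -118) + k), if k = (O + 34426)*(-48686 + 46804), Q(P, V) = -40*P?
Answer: -1/21221716 ≈ -4.7122e-8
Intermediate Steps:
k = -21225196 (k = (-23148 + 34426)*(-48686 + 46804) = 11278*(-1882) = -21225196)
1/(Q(-87, -118) + k) = 1/(-40*(-87) - 21225196) = 1/(3480 - 21225196) = 1/(-21221716) = -1/21221716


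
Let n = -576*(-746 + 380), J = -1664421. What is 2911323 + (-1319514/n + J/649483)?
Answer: 66436872797824091/22820234688 ≈ 2.9113e+6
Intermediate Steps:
n = 210816 (n = -576*(-366) = 210816)
2911323 + (-1319514/n + J/649483) = 2911323 + (-1319514/210816 - 1664421/649483) = 2911323 + (-1319514*1/210816 - 1664421*1/649483) = 2911323 + (-219919/35136 - 1664421/649483) = 2911323 - 201314748133/22820234688 = 66436872797824091/22820234688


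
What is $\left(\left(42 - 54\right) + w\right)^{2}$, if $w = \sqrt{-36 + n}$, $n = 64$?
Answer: $172 - 48 \sqrt{7} \approx 45.004$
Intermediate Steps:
$w = 2 \sqrt{7}$ ($w = \sqrt{-36 + 64} = \sqrt{28} = 2 \sqrt{7} \approx 5.2915$)
$\left(\left(42 - 54\right) + w\right)^{2} = \left(\left(42 - 54\right) + 2 \sqrt{7}\right)^{2} = \left(-12 + 2 \sqrt{7}\right)^{2}$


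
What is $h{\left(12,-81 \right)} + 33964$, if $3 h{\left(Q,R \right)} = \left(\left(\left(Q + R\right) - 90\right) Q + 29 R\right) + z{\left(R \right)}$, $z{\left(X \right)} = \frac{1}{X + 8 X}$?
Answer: $\frac{71175914}{2187} \approx 32545.0$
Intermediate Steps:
$z{\left(X \right)} = \frac{1}{9 X}$
$h{\left(Q,R \right)} = \frac{1}{27 R} + \frac{29 R}{3} + \frac{Q \left(-90 + Q + R\right)}{3}$ ($h{\left(Q,R \right)} = \frac{\left(\left(\left(Q + R\right) - 90\right) Q + 29 R\right) + \frac{1}{9 R}}{3} = \frac{\left(\left(-90 + Q + R\right) Q + 29 R\right) + \frac{1}{9 R}}{3} = \frac{\left(Q \left(-90 + Q + R\right) + 29 R\right) + \frac{1}{9 R}}{3} = \frac{\left(29 R + Q \left(-90 + Q + R\right)\right) + \frac{1}{9 R}}{3} = \frac{29 R + \frac{1}{9 R} + Q \left(-90 + Q + R\right)}{3} = \frac{1}{27 R} + \frac{29 R}{3} + \frac{Q \left(-90 + Q + R\right)}{3}$)
$h{\left(12,-81 \right)} + 33964 = \frac{1 + 9 \left(-81\right) \left(12^{2} - 1080 + 29 \left(-81\right) + 12 \left(-81\right)\right)}{27 \left(-81\right)} + 33964 = \frac{1}{27} \left(- \frac{1}{81}\right) \left(1 + 9 \left(-81\right) \left(144 - 1080 - 2349 - 972\right)\right) + 33964 = \frac{1}{27} \left(- \frac{1}{81}\right) \left(1 + 9 \left(-81\right) \left(-4257\right)\right) + 33964 = \frac{1}{27} \left(- \frac{1}{81}\right) \left(1 + 3103353\right) + 33964 = \frac{1}{27} \left(- \frac{1}{81}\right) 3103354 + 33964 = - \frac{3103354}{2187} + 33964 = \frac{71175914}{2187}$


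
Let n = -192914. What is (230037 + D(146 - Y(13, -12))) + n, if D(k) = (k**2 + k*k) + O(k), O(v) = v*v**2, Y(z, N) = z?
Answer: 2425138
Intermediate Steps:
O(v) = v**3
D(k) = k**3 + 2*k**2 (D(k) = (k**2 + k*k) + k**3 = (k**2 + k**2) + k**3 = 2*k**2 + k**3 = k**3 + 2*k**2)
(230037 + D(146 - Y(13, -12))) + n = (230037 + (146 - 1*13)**2*(2 + (146 - 1*13))) - 192914 = (230037 + (146 - 13)**2*(2 + (146 - 13))) - 192914 = (230037 + 133**2*(2 + 133)) - 192914 = (230037 + 17689*135) - 192914 = (230037 + 2388015) - 192914 = 2618052 - 192914 = 2425138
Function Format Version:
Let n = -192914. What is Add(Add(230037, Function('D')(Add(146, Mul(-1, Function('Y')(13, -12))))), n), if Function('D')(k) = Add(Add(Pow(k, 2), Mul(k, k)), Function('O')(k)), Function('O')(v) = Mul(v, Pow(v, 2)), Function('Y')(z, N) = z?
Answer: 2425138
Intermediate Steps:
Function('O')(v) = Pow(v, 3)
Function('D')(k) = Add(Pow(k, 3), Mul(2, Pow(k, 2))) (Function('D')(k) = Add(Add(Pow(k, 2), Mul(k, k)), Pow(k, 3)) = Add(Add(Pow(k, 2), Pow(k, 2)), Pow(k, 3)) = Add(Mul(2, Pow(k, 2)), Pow(k, 3)) = Add(Pow(k, 3), Mul(2, Pow(k, 2))))
Add(Add(230037, Function('D')(Add(146, Mul(-1, Function('Y')(13, -12))))), n) = Add(Add(230037, Mul(Pow(Add(146, Mul(-1, 13)), 2), Add(2, Add(146, Mul(-1, 13))))), -192914) = Add(Add(230037, Mul(Pow(Add(146, -13), 2), Add(2, Add(146, -13)))), -192914) = Add(Add(230037, Mul(Pow(133, 2), Add(2, 133))), -192914) = Add(Add(230037, Mul(17689, 135)), -192914) = Add(Add(230037, 2388015), -192914) = Add(2618052, -192914) = 2425138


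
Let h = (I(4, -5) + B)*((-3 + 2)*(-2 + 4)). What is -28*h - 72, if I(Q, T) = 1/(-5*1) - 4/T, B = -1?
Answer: -472/5 ≈ -94.400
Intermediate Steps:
I(Q, T) = -1/5 - 4/T (I(Q, T) = 1/(-5) - 4/T = 1*(-1/5) - 4/T = -1/5 - 4/T)
h = 4/5 (h = ((1/5)*(-20 - 1*(-5))/(-5) - 1)*((-3 + 2)*(-2 + 4)) = ((1/5)*(-1/5)*(-20 + 5) - 1)*(-1*2) = ((1/5)*(-1/5)*(-15) - 1)*(-2) = (3/5 - 1)*(-2) = -2/5*(-2) = 4/5 ≈ 0.80000)
-28*h - 72 = -28*4/5 - 72 = -112/5 - 72 = -472/5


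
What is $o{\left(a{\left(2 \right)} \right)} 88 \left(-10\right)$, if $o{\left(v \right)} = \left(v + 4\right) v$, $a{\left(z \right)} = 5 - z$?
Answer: $-18480$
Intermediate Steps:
$o{\left(v \right)} = v \left(4 + v\right)$ ($o{\left(v \right)} = \left(4 + v\right) v = v \left(4 + v\right)$)
$o{\left(a{\left(2 \right)} \right)} 88 \left(-10\right) = \left(5 - 2\right) \left(4 + \left(5 - 2\right)\right) 88 \left(-10\right) = 3 \left(4 + 3\right) 88 \left(-10\right) = 3 \cdot 7 \cdot 88 \left(-10\right) = 21 \cdot 88 \left(-10\right) = 1848 \left(-10\right) = -18480$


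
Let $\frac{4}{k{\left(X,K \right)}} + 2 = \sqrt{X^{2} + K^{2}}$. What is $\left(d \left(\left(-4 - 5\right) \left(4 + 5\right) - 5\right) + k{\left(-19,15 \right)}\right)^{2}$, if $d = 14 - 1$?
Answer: $\frac{105842213900}{84681} - \frac{1301336 \sqrt{586}}{84681} \approx 1.2495 \cdot 10^{6}$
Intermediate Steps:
$d = 13$
$k{\left(X,K \right)} = \frac{4}{-2 + \sqrt{K^{2} + X^{2}}}$ ($k{\left(X,K \right)} = \frac{4}{-2 + \sqrt{X^{2} + K^{2}}} = \frac{4}{-2 + \sqrt{K^{2} + X^{2}}}$)
$\left(d \left(\left(-4 - 5\right) \left(4 + 5\right) - 5\right) + k{\left(-19,15 \right)}\right)^{2} = \left(13 \left(\left(-4 - 5\right) \left(4 + 5\right) - 5\right) + \frac{4}{-2 + \sqrt{15^{2} + \left(-19\right)^{2}}}\right)^{2} = \left(13 \left(\left(-9\right) 9 - 5\right) + \frac{4}{-2 + \sqrt{225 + 361}}\right)^{2} = \left(13 \left(-81 - 5\right) + \frac{4}{-2 + \sqrt{586}}\right)^{2} = \left(13 \left(-86\right) + \frac{4}{-2 + \sqrt{586}}\right)^{2} = \left(-1118 + \frac{4}{-2 + \sqrt{586}}\right)^{2}$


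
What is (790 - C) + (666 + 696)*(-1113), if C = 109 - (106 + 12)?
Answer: -1515107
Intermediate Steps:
C = -9 (C = 109 - 1*118 = 109 - 118 = -9)
(790 - C) + (666 + 696)*(-1113) = (790 - 1*(-9)) + (666 + 696)*(-1113) = (790 + 9) + 1362*(-1113) = 799 - 1515906 = -1515107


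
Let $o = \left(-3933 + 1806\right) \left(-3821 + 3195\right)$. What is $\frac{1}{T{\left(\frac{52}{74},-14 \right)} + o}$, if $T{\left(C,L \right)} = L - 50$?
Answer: $\frac{1}{1331438} \approx 7.5107 \cdot 10^{-7}$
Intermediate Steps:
$T{\left(C,L \right)} = -50 + L$ ($T{\left(C,L \right)} = L - 50 = -50 + L$)
$o = 1331502$ ($o = \left(-2127\right) \left(-626\right) = 1331502$)
$\frac{1}{T{\left(\frac{52}{74},-14 \right)} + o} = \frac{1}{\left(-50 - 14\right) + 1331502} = \frac{1}{-64 + 1331502} = \frac{1}{1331438}$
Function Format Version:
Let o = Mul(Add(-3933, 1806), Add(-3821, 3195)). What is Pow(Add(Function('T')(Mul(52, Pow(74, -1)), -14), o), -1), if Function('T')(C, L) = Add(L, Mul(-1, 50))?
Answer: Rational(1, 1331438) ≈ 7.5107e-7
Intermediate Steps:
Function('T')(C, L) = Add(-50, L) (Function('T')(C, L) = Add(L, -50) = Add(-50, L))
o = 1331502 (o = Mul(-2127, -626) = 1331502)
Pow(Add(Function('T')(Mul(52, Pow(74, -1)), -14), o), -1) = Pow(Add(Add(-50, -14), 1331502), -1) = Pow(Add(-64, 1331502), -1) = Pow(1331438, -1) = Rational(1, 1331438)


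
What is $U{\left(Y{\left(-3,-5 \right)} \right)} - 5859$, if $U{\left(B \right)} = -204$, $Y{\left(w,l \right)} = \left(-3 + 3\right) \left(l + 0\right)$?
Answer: $-6063$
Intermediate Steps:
$Y{\left(w,l \right)} = 0$ ($Y{\left(w,l \right)} = 0 l = 0$)
$U{\left(Y{\left(-3,-5 \right)} \right)} - 5859 = -204 - 5859 = -6063$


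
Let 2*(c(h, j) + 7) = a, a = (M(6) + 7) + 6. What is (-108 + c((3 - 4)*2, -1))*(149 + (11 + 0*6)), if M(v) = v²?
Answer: -14480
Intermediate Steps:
a = 49 (a = (6² + 7) + 6 = (36 + 7) + 6 = 43 + 6 = 49)
c(h, j) = 35/2 (c(h, j) = -7 + (½)*49 = -7 + 49/2 = 35/2)
(-108 + c((3 - 4)*2, -1))*(149 + (11 + 0*6)) = (-108 + 35/2)*(149 + (11 + 0*6)) = -181*(149 + (11 + 0))/2 = -181*(149 + 11)/2 = -181/2*160 = -14480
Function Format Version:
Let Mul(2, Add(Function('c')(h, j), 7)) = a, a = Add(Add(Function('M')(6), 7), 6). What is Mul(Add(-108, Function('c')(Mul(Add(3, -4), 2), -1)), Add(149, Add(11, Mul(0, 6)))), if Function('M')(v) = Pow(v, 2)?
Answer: -14480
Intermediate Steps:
a = 49 (a = Add(Add(Pow(6, 2), 7), 6) = Add(Add(36, 7), 6) = Add(43, 6) = 49)
Function('c')(h, j) = Rational(35, 2) (Function('c')(h, j) = Add(-7, Mul(Rational(1, 2), 49)) = Add(-7, Rational(49, 2)) = Rational(35, 2))
Mul(Add(-108, Function('c')(Mul(Add(3, -4), 2), -1)), Add(149, Add(11, Mul(0, 6)))) = Mul(Add(-108, Rational(35, 2)), Add(149, Add(11, Mul(0, 6)))) = Mul(Rational(-181, 2), Add(149, Add(11, 0))) = Mul(Rational(-181, 2), Add(149, 11)) = Mul(Rational(-181, 2), 160) = -14480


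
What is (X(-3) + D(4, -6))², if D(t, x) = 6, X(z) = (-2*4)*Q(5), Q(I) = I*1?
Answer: 1156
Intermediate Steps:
Q(I) = I
X(z) = -40 (X(z) = -2*4*5 = -8*5 = -40)
(X(-3) + D(4, -6))² = (-40 + 6)² = (-34)² = 1156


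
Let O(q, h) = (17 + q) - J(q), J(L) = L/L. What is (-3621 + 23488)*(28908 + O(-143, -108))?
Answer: 571792127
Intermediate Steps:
J(L) = 1
O(q, h) = 16 + q (O(q, h) = (17 + q) - 1*1 = (17 + q) - 1 = 16 + q)
(-3621 + 23488)*(28908 + O(-143, -108)) = (-3621 + 23488)*(28908 + (16 - 143)) = 19867*(28908 - 127) = 19867*28781 = 571792127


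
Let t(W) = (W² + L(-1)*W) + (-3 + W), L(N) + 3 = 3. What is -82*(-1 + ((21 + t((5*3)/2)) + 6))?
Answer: -14227/2 ≈ -7113.5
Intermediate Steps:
L(N) = 0 (L(N) = -3 + 3 = 0)
t(W) = -3 + W + W² (t(W) = (W² + 0*W) + (-3 + W) = (W² + 0) + (-3 + W) = W² + (-3 + W) = -3 + W + W²)
-82*(-1 + ((21 + t((5*3)/2)) + 6)) = -82*(-1 + ((21 + (-3 + (5*3)/2 + ((5*3)/2)²)) + 6)) = -82*(-1 + ((21 + (-3 + 15*(½) + (15*(½))²)) + 6)) = -82*(-1 + ((21 + (-3 + 15/2 + (15/2)²)) + 6)) = -82*(-1 + ((21 + (-3 + 15/2 + 225/4)) + 6)) = -82*(-1 + ((21 + 243/4) + 6)) = -82*(-1 + (327/4 + 6)) = -82*(-1 + 351/4) = -82*347/4 = -14227/2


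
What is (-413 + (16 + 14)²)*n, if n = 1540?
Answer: 749980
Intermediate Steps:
(-413 + (16 + 14)²)*n = (-413 + (16 + 14)²)*1540 = (-413 + 30²)*1540 = (-413 + 900)*1540 = 487*1540 = 749980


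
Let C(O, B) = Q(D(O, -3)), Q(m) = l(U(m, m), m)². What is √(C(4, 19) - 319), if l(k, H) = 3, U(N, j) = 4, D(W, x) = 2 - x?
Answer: I*√310 ≈ 17.607*I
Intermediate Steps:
Q(m) = 9 (Q(m) = 3² = 9)
C(O, B) = 9
√(C(4, 19) - 319) = √(9 - 319) = √(-310) = I*√310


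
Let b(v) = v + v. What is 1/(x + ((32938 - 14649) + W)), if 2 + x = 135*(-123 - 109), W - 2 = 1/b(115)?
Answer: -230/2997129 ≈ -7.6740e-5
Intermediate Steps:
b(v) = 2*v
W = 461/230 (W = 2 + 1/(2*115) = 2 + 1/230 = 461/230 ≈ 2.0043)
x = -31322 (x = -2 + 135*(-123 - 109) = -2 + 135*(-232) = -2 - 31320 = -31322)
1/(x + ((32938 - 14649) + W)) = 1/(-31322 + ((32938 - 14649) + 461/230)) = 1/(-31322 + (18289 + 461/230)) = 1/(-31322 + 4206931/230) = 1/(-2997129/230) = -230/2997129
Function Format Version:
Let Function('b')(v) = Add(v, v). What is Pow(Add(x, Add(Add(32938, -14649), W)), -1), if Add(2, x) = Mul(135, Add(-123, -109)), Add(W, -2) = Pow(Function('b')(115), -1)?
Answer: Rational(-230, 2997129) ≈ -7.6740e-5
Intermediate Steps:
Function('b')(v) = Mul(2, v)
W = Rational(461, 230) (W = Add(2, Pow(Mul(2, 115), -1)) = Add(2, Pow(230, -1)) = Add(2, Rational(1, 230)) = Rational(461, 230) ≈ 2.0043)
x = -31322 (x = Add(-2, Mul(135, Add(-123, -109))) = Add(-2, Mul(135, -232)) = Add(-2, -31320) = -31322)
Pow(Add(x, Add(Add(32938, -14649), W)), -1) = Pow(Add(-31322, Add(Add(32938, -14649), Rational(461, 230))), -1) = Pow(Add(-31322, Add(18289, Rational(461, 230))), -1) = Pow(Add(-31322, Rational(4206931, 230)), -1) = Pow(Rational(-2997129, 230), -1) = Rational(-230, 2997129)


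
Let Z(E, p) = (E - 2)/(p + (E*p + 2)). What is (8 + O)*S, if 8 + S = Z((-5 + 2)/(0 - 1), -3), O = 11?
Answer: -1539/10 ≈ -153.90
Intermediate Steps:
Z(E, p) = (-2 + E)/(2 + p + E*p) (Z(E, p) = (-2 + E)/(p + (2 + E*p)) = (-2 + E)/(2 + p + E*p))
S = -81/10 (S = -8 + (-2 + (-5 + 2)/(0 - 1))/(2 - 3 + ((-5 + 2)/(0 - 1))*(-3)) = -8 + (-2 - 3/(-1))/(2 - 3 - 3/(-1)*(-3)) = -8 + (-2 - 3*(-1))/(2 - 3 - 3*(-1)*(-3)) = -8 + (-2 + 3)/(2 - 3 + 3*(-3)) = -8 + 1/(2 - 3 - 9) = -8 + 1/(-10) = -8 - ⅒*1 = -8 - ⅒ = -81/10 ≈ -8.1000)
(8 + O)*S = (8 + 11)*(-81/10) = 19*(-81/10) = -1539/10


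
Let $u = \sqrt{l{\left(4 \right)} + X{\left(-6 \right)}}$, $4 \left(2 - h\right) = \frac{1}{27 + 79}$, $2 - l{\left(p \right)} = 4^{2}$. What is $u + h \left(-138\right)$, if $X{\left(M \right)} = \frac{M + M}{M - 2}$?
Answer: $- \frac{58443}{212} + \frac{5 i \sqrt{2}}{2} \approx -275.67 + 3.5355 i$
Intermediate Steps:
$X{\left(M \right)} = \frac{2 M}{-2 + M}$
$l{\left(p \right)} = -14$ ($l{\left(p \right)} = 2 - 4^{2} = 2 - 16 = -14$)
$h = \frac{847}{424}$ ($h = 2 - \frac{1}{4 \left(27 + 79\right)} = 2 - \frac{1}{4 \cdot 106} = 2 - \frac{1}{424} = \frac{847}{424} \approx 1.9976$)
$u = \frac{5 i \sqrt{2}}{2}$ ($u = \sqrt{-14 + 2 \left(-6\right) \frac{1}{-2 - 6}} = \sqrt{-14 + 2 \left(-6\right) \frac{1}{-8}} = \sqrt{-14 + 2 \left(-6\right) \left(- \frac{1}{8}\right)} = \sqrt{-14 + \frac{3}{2}} = \sqrt{- \frac{25}{2}} = \frac{5 i \sqrt{2}}{2} \approx 3.5355 i$)
$u + h \left(-138\right) = \frac{5 i \sqrt{2}}{2} + \frac{847}{424} \left(-138\right) = \frac{5 i \sqrt{2}}{2} - \frac{58443}{212} = - \frac{58443}{212} + \frac{5 i \sqrt{2}}{2}$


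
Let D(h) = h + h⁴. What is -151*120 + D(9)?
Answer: -11550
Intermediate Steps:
-151*120 + D(9) = -151*120 + (9 + 9⁴) = -18120 + (9 + 6561) = -18120 + 6570 = -11550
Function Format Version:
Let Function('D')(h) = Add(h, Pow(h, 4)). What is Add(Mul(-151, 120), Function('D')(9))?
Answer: -11550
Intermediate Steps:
Add(Mul(-151, 120), Function('D')(9)) = Add(Mul(-151, 120), Add(9, Pow(9, 4))) = Add(-18120, Add(9, 6561)) = Add(-18120, 6570) = -11550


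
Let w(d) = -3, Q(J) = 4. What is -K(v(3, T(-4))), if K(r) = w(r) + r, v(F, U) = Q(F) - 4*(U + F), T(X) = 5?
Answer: 31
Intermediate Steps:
v(F, U) = 4 - 4*F - 4*U (v(F, U) = 4 - 4*(U + F) = 4 - 4*(F + U) = 4 + (-4*F - 4*U) = 4 - 4*F - 4*U)
K(r) = -3 + r
-K(v(3, T(-4))) = -(-3 + (4 - 4*3 - 4*5)) = -(-3 + (4 - 12 - 20)) = -(-3 - 28) = -1*(-31) = 31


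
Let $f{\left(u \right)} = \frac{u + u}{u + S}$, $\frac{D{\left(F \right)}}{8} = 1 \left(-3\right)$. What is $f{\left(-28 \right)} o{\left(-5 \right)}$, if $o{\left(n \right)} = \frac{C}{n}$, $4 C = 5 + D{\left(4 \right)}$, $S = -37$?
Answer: $\frac{266}{325} \approx 0.81846$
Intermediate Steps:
$D{\left(F \right)} = -24$ ($D{\left(F \right)} = 8 \cdot 1 \left(-3\right) = 8 \left(-3\right) = -24$)
$f{\left(u \right)} = \frac{2 u}{-37 + u}$ ($f{\left(u \right)} = \frac{u + u}{u - 37} = \frac{2 u}{-37 + u}$)
$C = - \frac{19}{4}$ ($C = \frac{5 - 24}{4} = \frac{1}{4} \left(-19\right) = - \frac{19}{4} \approx -4.75$)
$o{\left(n \right)} = - \frac{19}{4 n}$
$f{\left(-28 \right)} o{\left(-5 \right)} = 2 \left(-28\right) \frac{1}{-37 - 28} \left(- \frac{19}{4 \left(-5\right)}\right) = 2 \left(-28\right) \frac{1}{-65} \left(\left(- \frac{19}{4}\right) \left(- \frac{1}{5}\right)\right) = 2 \left(-28\right) \left(- \frac{1}{65}\right) \frac{19}{20} = \frac{56}{65} \cdot \frac{19}{20} = \frac{266}{325}$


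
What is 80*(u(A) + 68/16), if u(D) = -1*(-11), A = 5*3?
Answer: 1220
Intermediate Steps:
A = 15
u(D) = 11
80*(u(A) + 68/16) = 80*(11 + 68/16) = 80*(11 + 68*(1/16)) = 80*(11 + 17/4) = 80*(61/4) = 1220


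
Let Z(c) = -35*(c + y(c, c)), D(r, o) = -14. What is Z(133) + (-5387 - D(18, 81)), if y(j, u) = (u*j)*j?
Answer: -82352323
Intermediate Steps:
y(j, u) = u*j² (y(j, u) = (j*u)*j = u*j²)
Z(c) = -35*c - 35*c³ (Z(c) = -35*(c + c*c²) = -35*(c + c³) = -35*c - 35*c³)
Z(133) + (-5387 - D(18, 81)) = 35*133*(-1 - 1*133²) + (-5387 - 1*(-14)) = 35*133*(-1 - 1*17689) + (-5387 + 14) = 35*133*(-1 - 17689) - 5373 = 35*133*(-17690) - 5373 = -82346950 - 5373 = -82352323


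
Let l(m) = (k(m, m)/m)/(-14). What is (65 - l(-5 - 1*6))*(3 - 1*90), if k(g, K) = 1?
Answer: -870783/154 ≈ -5654.4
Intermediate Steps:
l(m) = -1/(14*m) (l(m) = (1/m)/(-14) = -1/14/m = -1/(14*m))
(65 - l(-5 - 1*6))*(3 - 1*90) = (65 - (-1)/(14*(-5 - 1*6)))*(3 - 1*90) = (65 - (-1)/(14*(-5 - 6)))*(3 - 90) = (65 - (-1)/(14*(-11)))*(-87) = (65 - (-1)*(-1)/(14*11))*(-87) = (65 - 1*1/154)*(-87) = (65 - 1/154)*(-87) = (10009/154)*(-87) = -870783/154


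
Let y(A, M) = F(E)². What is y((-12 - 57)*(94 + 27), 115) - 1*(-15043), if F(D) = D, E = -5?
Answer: 15068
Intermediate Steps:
y(A, M) = 25 (y(A, M) = (-5)² = 25)
y((-12 - 57)*(94 + 27), 115) - 1*(-15043) = 25 - 1*(-15043) = 25 + 15043 = 15068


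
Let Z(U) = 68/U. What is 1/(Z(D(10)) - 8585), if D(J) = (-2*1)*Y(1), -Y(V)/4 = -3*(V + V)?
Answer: -12/103037 ≈ -0.00011646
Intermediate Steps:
Y(V) = 24*V (Y(V) = -(-12)*(V + V) = -(-12)*2*V = -(-24)*V = 24*V)
D(J) = -48 (D(J) = (-2*1)*(24*1) = -2*24 = -48)
1/(Z(D(10)) - 8585) = 1/(68/(-48) - 8585) = 1/(68*(-1/48) - 8585) = 1/(-17/12 - 8585) = 1/(-103037/12) = -12/103037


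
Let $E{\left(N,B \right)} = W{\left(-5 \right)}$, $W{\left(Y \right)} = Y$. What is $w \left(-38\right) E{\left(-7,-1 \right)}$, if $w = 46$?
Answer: $8740$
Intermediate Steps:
$E{\left(N,B \right)} = -5$
$w \left(-38\right) E{\left(-7,-1 \right)} = 46 \left(-38\right) \left(-5\right) = \left(-1748\right) \left(-5\right) = 8740$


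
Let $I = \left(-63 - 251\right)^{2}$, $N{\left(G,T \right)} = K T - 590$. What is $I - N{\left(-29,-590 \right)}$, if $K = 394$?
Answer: $331646$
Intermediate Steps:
$N{\left(G,T \right)} = -590 + 394 T$ ($N{\left(G,T \right)} = 394 T - 590 = -590 + 394 T$)
$I = 98596$ ($I = \left(-314\right)^{2} = 98596$)
$I - N{\left(-29,-590 \right)} = 98596 - \left(-590 + 394 \left(-590\right)\right) = 98596 - \left(-590 - 232460\right) = 98596 - -233050 = 98596 + 233050 = 331646$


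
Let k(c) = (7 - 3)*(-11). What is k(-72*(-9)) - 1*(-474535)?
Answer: 474491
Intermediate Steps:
k(c) = -44 (k(c) = 4*(-11) = -44)
k(-72*(-9)) - 1*(-474535) = -44 - 1*(-474535) = -44 + 474535 = 474491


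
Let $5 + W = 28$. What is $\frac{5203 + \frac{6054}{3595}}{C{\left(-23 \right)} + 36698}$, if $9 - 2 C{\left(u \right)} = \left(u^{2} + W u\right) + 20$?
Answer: $\frac{37421678}{263819075} \approx 0.14185$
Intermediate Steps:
$W = 23$ ($W = -5 + 28 = 23$)
$C{\left(u \right)} = - \frac{11}{2} - \frac{23 u}{2} - \frac{u^{2}}{2}$ ($C{\left(u \right)} = \frac{9}{2} - \frac{\left(u^{2} + 23 u\right) + 20}{2} = \frac{9}{2} - \frac{20 + u^{2} + 23 u}{2} = \frac{9}{2} - \left(10 + \frac{u^{2}}{2} + \frac{23 u}{2}\right) = - \frac{11}{2} - \frac{23 u}{2} - \frac{u^{2}}{2}$)
$\frac{5203 + \frac{6054}{3595}}{C{\left(-23 \right)} + 36698} = \frac{5203 + \frac{6054}{3595}}{\left(- \frac{11}{2} - - \frac{529}{2} - \frac{\left(-23\right)^{2}}{2}\right) + 36698} = \frac{5203 + 6054 \cdot \frac{1}{3595}}{\left(- \frac{11}{2} + \frac{529}{2} - \frac{529}{2}\right) + 36698} = \frac{5203 + \frac{6054}{3595}}{\left(- \frac{11}{2} + \frac{529}{2} - \frac{529}{2}\right) + 36698} = \frac{18710839}{3595 \left(- \frac{11}{2} + 36698\right)} = \frac{18710839}{3595 \cdot \frac{73385}{2}} = \frac{18710839}{3595} \cdot \frac{2}{73385} = \frac{37421678}{263819075}$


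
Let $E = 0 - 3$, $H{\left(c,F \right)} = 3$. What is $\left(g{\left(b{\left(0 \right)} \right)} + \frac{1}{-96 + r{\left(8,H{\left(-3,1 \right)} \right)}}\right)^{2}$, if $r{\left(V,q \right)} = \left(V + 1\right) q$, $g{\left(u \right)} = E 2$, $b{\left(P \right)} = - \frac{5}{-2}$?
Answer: $\frac{172225}{4761} \approx 36.174$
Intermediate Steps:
$E = -3$ ($E = 0 - 3 = -3$)
$b{\left(P \right)} = \frac{5}{2}$ ($b{\left(P \right)} = \left(-5\right) \left(- \frac{1}{2}\right) = \frac{5}{2}$)
$g{\left(u \right)} = -6$ ($g{\left(u \right)} = \left(-3\right) 2 = -6$)
$r{\left(V,q \right)} = q \left(1 + V\right)$ ($r{\left(V,q \right)} = \left(1 + V\right) q = q \left(1 + V\right)$)
$\left(g{\left(b{\left(0 \right)} \right)} + \frac{1}{-96 + r{\left(8,H{\left(-3,1 \right)} \right)}}\right)^{2} = \left(-6 + \frac{1}{-96 + 3 \left(1 + 8\right)}\right)^{2} = \left(-6 + \frac{1}{-96 + 3 \cdot 9}\right)^{2} = \left(-6 + \frac{1}{-96 + 27}\right)^{2} = \left(-6 + \frac{1}{-69}\right)^{2} = \left(-6 - \frac{1}{69}\right)^{2} = \left(- \frac{415}{69}\right)^{2} = \frac{172225}{4761}$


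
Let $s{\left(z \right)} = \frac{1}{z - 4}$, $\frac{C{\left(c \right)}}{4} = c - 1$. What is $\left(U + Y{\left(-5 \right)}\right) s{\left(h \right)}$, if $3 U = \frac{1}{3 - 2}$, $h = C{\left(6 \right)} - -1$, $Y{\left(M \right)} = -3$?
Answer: $- \frac{8}{51} \approx -0.15686$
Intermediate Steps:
$C{\left(c \right)} = -4 + 4 c$ ($C{\left(c \right)} = 4 \left(c - 1\right) = 4 \left(-1 + c\right) = -4 + 4 c$)
$h = 21$ ($h = \left(-4 + 4 \cdot 6\right) - -1 = \left(-4 + 24\right) + 1 = 20 + 1 = 21$)
$s{\left(z \right)} = \frac{1}{-4 + z}$
$U = \frac{1}{3}$ ($U = \frac{1}{3 \left(3 - 2\right)} = \frac{1}{3 \cdot 1} = \frac{1}{3} \cdot 1 = \frac{1}{3} \approx 0.33333$)
$\left(U + Y{\left(-5 \right)}\right) s{\left(h \right)} = \frac{\frac{1}{3} - 3}{-4 + 21} = - \frac{8}{3 \cdot 17} = \left(- \frac{8}{3}\right) \frac{1}{17} = - \frac{8}{51}$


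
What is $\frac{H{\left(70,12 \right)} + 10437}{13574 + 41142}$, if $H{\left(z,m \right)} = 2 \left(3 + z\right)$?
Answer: $\frac{10583}{54716} \approx 0.19342$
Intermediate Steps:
$H{\left(z,m \right)} = 6 + 2 z$
$\frac{H{\left(70,12 \right)} + 10437}{13574 + 41142} = \frac{\left(6 + 2 \cdot 70\right) + 10437}{13574 + 41142} = \frac{\left(6 + 140\right) + 10437}{54716} = \left(146 + 10437\right) \frac{1}{54716} = 10583 \cdot \frac{1}{54716} = \frac{10583}{54716}$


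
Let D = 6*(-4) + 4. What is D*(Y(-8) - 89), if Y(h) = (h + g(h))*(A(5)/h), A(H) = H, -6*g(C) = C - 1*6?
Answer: 10255/6 ≈ 1709.2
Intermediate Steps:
D = -20 (D = -24 + 4 = -20)
g(C) = 1 - C/6 (g(C) = -(C - 1*6)/6 = -(C - 6)/6 = -(-6 + C)/6 = 1 - C/6)
Y(h) = 5*(1 + 5*h/6)/h (Y(h) = (h + (1 - h/6))*(5/h) = (1 + 5*h/6)*(5/h) = 5*(1 + 5*h/6)/h)
D*(Y(-8) - 89) = -20*((25/6 + 5/(-8)) - 89) = -20*((25/6 + 5*(-⅛)) - 89) = -20*((25/6 - 5/8) - 89) = -20*(85/24 - 89) = -20*(-2051/24) = 10255/6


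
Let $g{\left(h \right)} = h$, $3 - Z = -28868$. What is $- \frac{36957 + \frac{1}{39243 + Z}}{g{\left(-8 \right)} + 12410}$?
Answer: $- \frac{193637623}{64980756} \approx -2.9799$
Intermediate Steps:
$Z = 28871$ ($Z = 3 - -28868 = 3 + 28868 = 28871$)
$- \frac{36957 + \frac{1}{39243 + Z}}{g{\left(-8 \right)} + 12410} = - \frac{36957 + \frac{1}{39243 + 28871}}{-8 + 12410} = - \frac{36957 + \frac{1}{68114}}{12402} = - \frac{2517289099}{68114 \cdot 12402} = \left(-1\right) \frac{193637623}{64980756} = - \frac{193637623}{64980756}$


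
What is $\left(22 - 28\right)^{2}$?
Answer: $36$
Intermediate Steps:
$\left(22 - 28\right)^{2} = \left(-6\right)^{2} = 36$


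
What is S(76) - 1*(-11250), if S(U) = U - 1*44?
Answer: 11282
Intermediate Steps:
S(U) = -44 + U (S(U) = U - 44 = -44 + U)
S(76) - 1*(-11250) = (-44 + 76) - 1*(-11250) = 32 + 11250 = 11282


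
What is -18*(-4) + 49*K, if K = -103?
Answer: -4975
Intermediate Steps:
-18*(-4) + 49*K = -18*(-4) + 49*(-103) = 72 - 5047 = -4975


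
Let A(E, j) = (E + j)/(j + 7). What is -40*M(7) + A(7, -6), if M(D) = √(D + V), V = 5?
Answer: 1 - 80*√3 ≈ -137.56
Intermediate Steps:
A(E, j) = (E + j)/(7 + j)
M(D) = √(5 + D) (M(D) = √(D + 5) = √(5 + D))
-40*M(7) + A(7, -6) = -40*√(5 + 7) + (7 - 6)/(7 - 6) = -80*√3 + 1/1 = -80*√3 + 1*1 = -80*√3 + 1 = 1 - 80*√3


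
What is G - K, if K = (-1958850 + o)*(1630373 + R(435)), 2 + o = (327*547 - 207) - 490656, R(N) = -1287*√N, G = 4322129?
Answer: 3702330327687 - 2922578802*√435 ≈ 3.6414e+12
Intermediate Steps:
o = -311996 (o = -2 + ((327*547 - 207) - 490656) = -2 + ((178869 - 207) - 490656) = -2 + (178662 - 490656) = -2 - 311994 = -311996)
K = -3702326005558 + 2922578802*√435 (K = (-1958850 - 311996)*(1630373 - 1287*√435) = -2270846*(1630373 - 1287*√435) = -3702326005558 + 2922578802*√435 ≈ -3.6414e+12)
G - K = 4322129 - (-3702326005558 + 2922578802*√435) = 4322129 + (3702326005558 - 2922578802*√435) = 3702330327687 - 2922578802*√435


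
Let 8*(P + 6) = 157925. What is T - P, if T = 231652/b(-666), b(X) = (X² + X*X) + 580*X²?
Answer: -5094485160371/258149592 ≈ -19735.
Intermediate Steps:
P = 157877/8 (P = -6 + (⅛)*157925 = -6 + 157925/8 = 157877/8 ≈ 19735.)
b(X) = 582*X² (b(X) = (X² + X²) + 580*X² = 2*X² + 580*X² = 582*X²)
T = 57913/64537398 (T = 231652/((582*(-666)²)) = 231652/((582*443556)) = 231652/258149592 = 231652*(1/258149592) = 57913/64537398 ≈ 0.00089736)
T - P = 57913/64537398 - 1*157877/8 = 57913/64537398 - 157877/8 = -5094485160371/258149592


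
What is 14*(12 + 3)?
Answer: 210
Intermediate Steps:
14*(12 + 3) = 14*15 = 210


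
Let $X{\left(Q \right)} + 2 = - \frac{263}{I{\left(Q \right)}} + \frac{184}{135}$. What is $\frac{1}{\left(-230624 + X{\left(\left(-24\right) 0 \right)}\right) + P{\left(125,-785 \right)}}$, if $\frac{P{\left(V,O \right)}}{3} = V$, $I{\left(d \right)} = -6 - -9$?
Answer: $- \frac{135}{31095536} \approx -4.3415 \cdot 10^{-6}$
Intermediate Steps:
$I{\left(d \right)} = 3$ ($I{\left(d \right)} = -6 + 9 = 3$)
$P{\left(V,O \right)} = 3 V$
$X{\left(Q \right)} = - \frac{11921}{135}$ ($X{\left(Q \right)} = -2 + \left(- \frac{263}{3} + \frac{184}{135}\right) = -2 - \frac{11651}{135} = - \frac{11921}{135}$)
$\frac{1}{\left(-230624 + X{\left(\left(-24\right) 0 \right)}\right) + P{\left(125,-785 \right)}} = \frac{1}{\left(-230624 - \frac{11921}{135}\right) + 3 \cdot 125} = \frac{1}{- \frac{31146161}{135} + 375} = \frac{1}{- \frac{31095536}{135}} = - \frac{135}{31095536}$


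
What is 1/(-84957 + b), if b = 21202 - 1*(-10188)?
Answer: -1/53567 ≈ -1.8668e-5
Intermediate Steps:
b = 31390 (b = 21202 + 10188 = 31390)
1/(-84957 + b) = 1/(-84957 + 31390) = 1/(-53567) = -1/53567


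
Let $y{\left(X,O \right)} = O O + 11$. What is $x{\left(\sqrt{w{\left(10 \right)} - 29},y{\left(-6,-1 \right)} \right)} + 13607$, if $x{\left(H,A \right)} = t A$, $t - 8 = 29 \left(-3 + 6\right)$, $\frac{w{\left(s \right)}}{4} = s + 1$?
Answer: $14747$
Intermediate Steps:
$w{\left(s \right)} = 4 + 4 s$ ($w{\left(s \right)} = 4 \left(s + 1\right) = 4 \left(1 + s\right) = 4 + 4 s$)
$y{\left(X,O \right)} = 11 + O^{2}$ ($y{\left(X,O \right)} = O^{2} + 11 = 11 + O^{2}$)
$t = 95$ ($t = 8 + 29 \left(-3 + 6\right) = 8 + 29 \cdot 3 = 8 + 87 = 95$)
$x{\left(H,A \right)} = 95 A$
$x{\left(\sqrt{w{\left(10 \right)} - 29},y{\left(-6,-1 \right)} \right)} + 13607 = 95 \left(11 + \left(-1\right)^{2}\right) + 13607 = 95 \left(11 + 1\right) + 13607 = 95 \cdot 12 + 13607 = 1140 + 13607 = 14747$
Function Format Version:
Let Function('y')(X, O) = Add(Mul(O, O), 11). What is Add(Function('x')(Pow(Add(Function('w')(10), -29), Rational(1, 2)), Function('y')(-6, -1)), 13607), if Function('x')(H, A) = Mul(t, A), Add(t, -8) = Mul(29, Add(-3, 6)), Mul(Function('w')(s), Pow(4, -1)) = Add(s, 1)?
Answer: 14747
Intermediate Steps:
Function('w')(s) = Add(4, Mul(4, s)) (Function('w')(s) = Mul(4, Add(s, 1)) = Mul(4, Add(1, s)) = Add(4, Mul(4, s)))
Function('y')(X, O) = Add(11, Pow(O, 2)) (Function('y')(X, O) = Add(Pow(O, 2), 11) = Add(11, Pow(O, 2)))
t = 95 (t = Add(8, Mul(29, Add(-3, 6))) = Add(8, Mul(29, 3)) = Add(8, 87) = 95)
Function('x')(H, A) = Mul(95, A)
Add(Function('x')(Pow(Add(Function('w')(10), -29), Rational(1, 2)), Function('y')(-6, -1)), 13607) = Add(Mul(95, Add(11, Pow(-1, 2))), 13607) = Add(Mul(95, Add(11, 1)), 13607) = Add(Mul(95, 12), 13607) = Add(1140, 13607) = 14747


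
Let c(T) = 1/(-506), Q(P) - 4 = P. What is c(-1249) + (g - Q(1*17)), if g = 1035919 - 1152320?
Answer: -58909533/506 ≈ -1.1642e+5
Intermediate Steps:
Q(P) = 4 + P
g = -116401
c(T) = -1/506
c(-1249) + (g - Q(1*17)) = -1/506 + (-116401 - (4 + 1*17)) = -1/506 + (-116401 - (4 + 17)) = -1/506 + (-116401 - 1*21) = -1/506 + (-116401 - 21) = -1/506 - 116422 = -58909533/506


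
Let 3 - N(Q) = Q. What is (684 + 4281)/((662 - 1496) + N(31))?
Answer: -4965/862 ≈ -5.7599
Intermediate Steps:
N(Q) = 3 - Q
(684 + 4281)/((662 - 1496) + N(31)) = (684 + 4281)/((662 - 1496) + (3 - 1*31)) = 4965/(-834 + (3 - 31)) = 4965/(-834 - 28) = 4965/(-862) = 4965*(-1/862) = -4965/862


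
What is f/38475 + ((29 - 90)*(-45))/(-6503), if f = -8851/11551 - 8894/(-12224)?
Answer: -8720850188879/20659946721120 ≈ -0.42211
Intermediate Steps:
f = -2730015/70599712 (f = -8851*1/11551 - 8894*(-1/12224) = -8851/11551 + 4447/6112 = -2730015/70599712 ≈ -0.038669)
f/38475 + ((29 - 90)*(-45))/(-6503) = -2730015/70599712/38475 + ((29 - 90)*(-45))/(-6503) = -2730015/70599712*1/38475 - 61*(-45)*(-1/6503) = -3193/3176987040 + 2745*(-1/6503) = -3193/3176987040 - 2745/6503 = -8720850188879/20659946721120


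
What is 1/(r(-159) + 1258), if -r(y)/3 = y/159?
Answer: 1/1261 ≈ 0.00079302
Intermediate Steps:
r(y) = -y/53 (r(y) = -3*y/159 = -y/53)
1/(r(-159) + 1258) = 1/(-1/53*(-159) + 1258) = 1/(3 + 1258) = 1/1261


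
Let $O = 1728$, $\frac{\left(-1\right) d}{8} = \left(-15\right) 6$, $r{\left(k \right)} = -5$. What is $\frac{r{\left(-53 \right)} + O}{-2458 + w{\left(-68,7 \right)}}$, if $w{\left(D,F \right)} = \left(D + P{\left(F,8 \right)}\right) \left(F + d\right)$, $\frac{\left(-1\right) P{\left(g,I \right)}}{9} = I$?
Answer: $- \frac{1723}{104238} \approx -0.016529$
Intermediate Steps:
$d = 720$ ($d = - 8 \left(\left(-15\right) 6\right) = \left(-8\right) \left(-90\right) = 720$)
$P{\left(g,I \right)} = - 9 I$
$w{\left(D,F \right)} = \left(-72 + D\right) \left(720 + F\right)$ ($w{\left(D,F \right)} = \left(D - 72\right) \left(F + 720\right) = \left(D - 72\right) \left(720 + F\right) = \left(-72 + D\right) \left(720 + F\right)$)
$\frac{r{\left(-53 \right)} + O}{-2458 + w{\left(-68,7 \right)}} = \frac{-5 + 1728}{-2458 - 101780} = \frac{1723}{-2458 - 101780} = \frac{1723}{-104238} = 1723 \left(- \frac{1}{104238}\right) = - \frac{1723}{104238}$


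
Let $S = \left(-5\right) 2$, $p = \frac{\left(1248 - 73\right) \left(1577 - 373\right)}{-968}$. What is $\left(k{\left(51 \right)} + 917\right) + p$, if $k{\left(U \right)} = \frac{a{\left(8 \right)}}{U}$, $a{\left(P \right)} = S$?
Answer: $- \frac{6722231}{12342} \approx -544.66$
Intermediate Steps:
$p = - \frac{353675}{242}$ ($p = 1175 \cdot 1204 \left(- \frac{1}{968}\right) = 1414700 \left(- \frac{1}{968}\right) = - \frac{353675}{242} \approx -1461.5$)
$S = -10$
$a{\left(P \right)} = -10$
$k{\left(U \right)} = - \frac{10}{U}$
$\left(k{\left(51 \right)} + 917\right) + p = \left(- \frac{10}{51} + 917\right) - \frac{353675}{242} = \frac{46757}{51} - \frac{353675}{242} = - \frac{6722231}{12342}$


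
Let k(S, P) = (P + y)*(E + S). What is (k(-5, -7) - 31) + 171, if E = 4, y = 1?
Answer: 146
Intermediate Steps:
k(S, P) = (1 + P)*(4 + S) (k(S, P) = (P + 1)*(4 + S) = (1 + P)*(4 + S))
(k(-5, -7) - 31) + 171 = ((4 - 5 + 4*(-7) - 7*(-5)) - 31) + 171 = ((4 - 5 - 28 + 35) - 31) + 171 = (6 - 31) + 171 = -25 + 171 = 146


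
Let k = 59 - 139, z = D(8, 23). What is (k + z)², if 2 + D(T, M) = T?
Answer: 5476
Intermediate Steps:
D(T, M) = -2 + T
z = 6 (z = -2 + 8 = 6)
k = -80
(k + z)² = (-80 + 6)² = (-74)² = 5476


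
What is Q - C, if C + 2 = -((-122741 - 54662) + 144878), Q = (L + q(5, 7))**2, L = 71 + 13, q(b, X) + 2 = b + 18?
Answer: -21498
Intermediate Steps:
q(b, X) = 16 + b (q(b, X) = -2 + (b + 18) = -2 + (18 + b) = 16 + b)
L = 84
Q = 11025 (Q = (84 + (16 + 5))**2 = (84 + 21)**2 = 105**2 = 11025)
C = 32523 (C = -2 - ((-122741 - 54662) + 144878) = -2 - (-177403 + 144878) = -2 - 1*(-32525) = -2 + 32525 = 32523)
Q - C = 11025 - 1*32523 = 11025 - 32523 = -21498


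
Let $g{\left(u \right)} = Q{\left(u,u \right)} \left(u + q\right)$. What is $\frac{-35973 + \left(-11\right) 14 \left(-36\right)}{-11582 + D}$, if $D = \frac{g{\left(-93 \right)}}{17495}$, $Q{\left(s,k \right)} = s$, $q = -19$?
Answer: $\frac{532355355}{202616674} \approx 2.6274$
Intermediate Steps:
$g{\left(u \right)} = u \left(-19 + u\right)$ ($g{\left(u \right)} = u \left(u - 19\right) = u \left(-19 + u\right)$)
$D = \frac{10416}{17495}$ ($D = \frac{\left(-93\right) \left(-19 - 93\right)}{17495} = \left(-93\right) \left(-112\right) \frac{1}{17495} = 10416 \cdot \frac{1}{17495} = \frac{10416}{17495} \approx 0.59537$)
$\frac{-35973 + \left(-11\right) 14 \left(-36\right)}{-11582 + D} = \frac{-35973 + \left(-11\right) 14 \left(-36\right)}{-11582 + \frac{10416}{17495}} = \frac{-35973 - -5544}{- \frac{202616674}{17495}} = \left(-35973 + 5544\right) \left(- \frac{17495}{202616674}\right) = \left(-30429\right) \left(- \frac{17495}{202616674}\right) = \frac{532355355}{202616674}$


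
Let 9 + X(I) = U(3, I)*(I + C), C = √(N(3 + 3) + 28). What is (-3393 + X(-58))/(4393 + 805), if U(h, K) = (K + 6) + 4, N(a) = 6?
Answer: -309/2599 - 24*√34/2599 ≈ -0.17274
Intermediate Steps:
U(h, K) = 10 + K (U(h, K) = (6 + K) + 4 = 10 + K)
C = √34 (C = √(6 + 28) = √34 ≈ 5.8309)
X(I) = -9 + (10 + I)*(I + √34)
(-3393 + X(-58))/(4393 + 805) = (-3393 + (-9 - 58*(10 - 58) + √34*(10 - 58)))/(4393 + 805) = (-3393 + (-9 - 58*(-48) + √34*(-48)))/5198 = (-3393 + (-9 + 2784 - 48*√34))*(1/5198) = (-3393 + (2775 - 48*√34))*(1/5198) = (-618 - 48*√34)*(1/5198) = -309/2599 - 24*√34/2599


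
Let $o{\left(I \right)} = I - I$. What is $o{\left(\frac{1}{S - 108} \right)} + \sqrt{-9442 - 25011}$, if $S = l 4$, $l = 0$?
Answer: $i \sqrt{34453} \approx 185.62 i$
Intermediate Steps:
$S = 0$ ($S = 0 \cdot 4 = 0$)
$o{\left(I \right)} = 0$
$o{\left(\frac{1}{S - 108} \right)} + \sqrt{-9442 - 25011} = 0 + \sqrt{-9442 - 25011} = 0 + \sqrt{-34453} = 0 + i \sqrt{34453} = i \sqrt{34453}$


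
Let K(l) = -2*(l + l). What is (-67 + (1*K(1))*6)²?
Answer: 8281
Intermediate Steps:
K(l) = -4*l
(-67 + (1*K(1))*6)² = (-67 + (1*(-4*1))*6)² = (-67 + (1*(-4))*6)² = (-67 - 4*6)² = (-67 - 24)² = (-91)² = 8281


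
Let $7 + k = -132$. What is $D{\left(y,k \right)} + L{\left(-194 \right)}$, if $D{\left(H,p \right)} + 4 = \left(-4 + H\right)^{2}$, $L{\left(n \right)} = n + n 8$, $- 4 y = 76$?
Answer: $-1221$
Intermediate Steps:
$k = -139$ ($k = -7 - 132 = -139$)
$y = -19$ ($y = \left(- \frac{1}{4}\right) 76 = -19$)
$L{\left(n \right)} = 9 n$ ($L{\left(n \right)} = n + 8 n = 9 n$)
$D{\left(H,p \right)} = -4 + \left(-4 + H\right)^{2}$
$D{\left(y,k \right)} + L{\left(-194 \right)} = \left(-4 + \left(-4 - 19\right)^{2}\right) + 9 \left(-194\right) = \left(-4 + \left(-23\right)^{2}\right) - 1746 = \left(-4 + 529\right) - 1746 = 525 - 1746 = -1221$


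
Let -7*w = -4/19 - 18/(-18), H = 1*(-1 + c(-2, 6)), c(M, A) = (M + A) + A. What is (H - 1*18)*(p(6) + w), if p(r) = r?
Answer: -7047/133 ≈ -52.985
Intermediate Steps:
c(M, A) = M + 2*A (c(M, A) = (A + M) + A = M + 2*A)
H = 9 (H = 1*(-1 + (-2 + 2*6)) = 1*(-1 + (-2 + 12)) = 1*(-1 + 10) = 1*9 = 9)
w = -15/133 (w = -(-4/19 - 18/(-18))/7 = -(-4*1/19 - 18*(-1/18))/7 = -(-4/19 + 1)/7 = -⅐*15/19 = -15/133 ≈ -0.11278)
(H - 1*18)*(p(6) + w) = (9 - 1*18)*(6 - 15/133) = (9 - 18)*(783/133) = -9*783/133 = -7047/133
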